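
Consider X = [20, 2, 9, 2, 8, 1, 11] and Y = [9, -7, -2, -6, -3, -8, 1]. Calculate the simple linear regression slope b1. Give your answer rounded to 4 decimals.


First compute the means: xbar = 7.5714, ybar = -2.2857.
Then S_xx = sum((xi - xbar)^2) = 273.7143.
S_xy = sum((xi - xbar)(yi - ybar)) = 236.1429.
b1 = S_xy / S_xx = 236.1429 / 273.7143 = 0.8627.

0.8627


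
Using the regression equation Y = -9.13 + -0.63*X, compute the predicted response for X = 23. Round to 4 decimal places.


Predicted value:
Y = -9.13 + (-0.63)(23) = -9.13 + -14.4900 = -23.6200.

-23.6200


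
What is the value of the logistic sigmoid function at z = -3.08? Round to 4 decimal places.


Compute exp(3.0800) = 21.7584.
Sigmoid = 1 / (1 + 21.7584) = 1 / 22.7584 = 0.0439.

0.0439


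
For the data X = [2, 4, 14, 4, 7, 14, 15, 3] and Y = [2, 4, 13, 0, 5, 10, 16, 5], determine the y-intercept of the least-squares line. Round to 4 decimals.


The slope is b1 = 0.9255.
Sample means are xbar = 7.8750 and ybar = 6.8750.
Intercept: b0 = 6.8750 - (0.9255)(7.8750) = -0.4136.

-0.4136


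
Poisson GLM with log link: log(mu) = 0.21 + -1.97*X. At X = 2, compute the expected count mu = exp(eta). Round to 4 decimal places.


Compute eta = 0.21 + -1.97 * 2 = -3.7300.
Apply inverse link: mu = e^-3.7300 = 0.0240.

0.0240


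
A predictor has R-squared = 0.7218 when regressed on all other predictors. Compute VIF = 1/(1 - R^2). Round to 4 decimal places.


Using VIF = 1/(1 - R^2_j):
1 - 0.7218 = 0.2782.
VIF = 3.5945.

3.5945


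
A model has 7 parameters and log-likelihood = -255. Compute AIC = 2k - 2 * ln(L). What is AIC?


AIC = 2*7 - 2*(-255).
= 14 + 510 = 524.

524


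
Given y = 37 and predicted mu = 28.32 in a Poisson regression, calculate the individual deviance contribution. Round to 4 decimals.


First: ln(37/28.32) = 0.267350.
Then: 37 * 0.267350 = 9.891950.
y - mu = 37 - 28.32 = 8.68.
D = 2(9.891950 - 8.68) = 2.423900, which rounds to 2.4239.

2.4239


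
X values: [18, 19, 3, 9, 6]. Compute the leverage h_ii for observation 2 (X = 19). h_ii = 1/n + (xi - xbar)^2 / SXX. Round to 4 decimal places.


Mean of X: xbar = 11.0000.
SXX = 206.0000.
For X = 19: h = 1/5 + (19 - 11.0000)^2/206.0000 = 0.5107.

0.5107


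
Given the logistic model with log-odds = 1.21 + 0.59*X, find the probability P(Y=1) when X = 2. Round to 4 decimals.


z = 1.21 + 0.59 * 2 = 2.3900.
Sigmoid: P = 1 / (1 + exp(-2.3900)) = 0.9161.

0.9161


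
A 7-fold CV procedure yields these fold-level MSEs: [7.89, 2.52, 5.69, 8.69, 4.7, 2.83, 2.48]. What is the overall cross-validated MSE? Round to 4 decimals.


Sum of fold MSEs = 34.8000.
Average = 34.8000 / 7 = 4.9714.

4.9714


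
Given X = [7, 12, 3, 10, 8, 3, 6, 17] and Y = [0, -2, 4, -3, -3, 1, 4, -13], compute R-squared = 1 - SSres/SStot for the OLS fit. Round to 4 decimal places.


After computing the OLS fit (b0=7.0418, b1=-1.0354):
SSres = 39.3055, SStot = 206.0000.
R^2 = 1 - 39.3055/206.0000 = 0.8092.

0.8092


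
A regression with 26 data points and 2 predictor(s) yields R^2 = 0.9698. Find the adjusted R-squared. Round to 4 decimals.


Plug in: Adj R^2 = 1 - (1 - 0.9698) * 25/23.
= 1 - 0.0302 * 25/23
= 1 - 0.7550 / 23
= 1 - 0.0328 = 0.9672.

0.9672


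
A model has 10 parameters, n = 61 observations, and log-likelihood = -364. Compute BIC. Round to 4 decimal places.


Compute k*ln(n) = 10*ln(61) = 10*4.110874 = 41.108740.
Then -2*loglik = 728.
BIC = 41.108740 + 728 = 769.108740, which rounds to 769.1087.

769.1087


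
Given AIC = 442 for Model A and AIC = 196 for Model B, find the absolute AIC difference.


|AIC_A - AIC_B| = |442 - 196| = 246.
Model B is preferred (lower AIC).

246


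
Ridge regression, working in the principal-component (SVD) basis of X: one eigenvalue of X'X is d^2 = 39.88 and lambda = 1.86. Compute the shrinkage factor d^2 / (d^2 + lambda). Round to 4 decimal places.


d^2 + lambda = 39.88 + 1.86 = 41.7400.
Shrinkage factor = 39.88/41.7400 = 0.9554.

0.9554


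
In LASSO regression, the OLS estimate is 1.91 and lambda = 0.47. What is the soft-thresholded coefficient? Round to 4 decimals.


Absolute value: |1.91| = 1.91.
Compare to lambda = 0.47.
Since |beta| > lambda, coefficient = sign(beta)*(|beta| - lambda) = 1.4400.

1.4400


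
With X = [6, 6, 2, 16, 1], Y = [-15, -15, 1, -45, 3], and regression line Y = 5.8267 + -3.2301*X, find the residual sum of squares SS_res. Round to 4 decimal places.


Compute predicted values, then residuals = yi - yhat_i.
Residuals: [-1.4461, -1.4461, 1.6335, 0.8549, 0.4034].
SSres = sum(residual^2) = 7.7443.

7.7443


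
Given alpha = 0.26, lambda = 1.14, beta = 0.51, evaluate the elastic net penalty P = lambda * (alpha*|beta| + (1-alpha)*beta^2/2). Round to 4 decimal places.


L1 component = 0.26 * |0.51| = 0.1326.
L2 component = 0.74 * 0.51^2 / 2 = 0.0962.
Penalty = 1.14 * (0.1326 + 0.0962) = 1.14 * 0.2288 = 0.2609.

0.2609


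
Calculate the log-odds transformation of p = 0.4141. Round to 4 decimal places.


The odds are p/(1-p) = 0.4141 / 0.5859 = 0.7068.
logit(p) = ln(0.7068) = -0.3470.

-0.3470


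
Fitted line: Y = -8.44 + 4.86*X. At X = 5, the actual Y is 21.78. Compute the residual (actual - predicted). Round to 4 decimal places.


Predicted = -8.44 + 4.86 * 5 = 15.8600.
Residual = 21.78 - 15.8600 = 5.9200.

5.9200


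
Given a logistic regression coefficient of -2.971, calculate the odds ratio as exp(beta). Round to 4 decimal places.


Odds ratio = exp(beta) = exp(-2.971).
= 0.0513.

0.0513


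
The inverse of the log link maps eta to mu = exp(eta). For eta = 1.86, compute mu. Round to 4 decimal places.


mu = exp(eta) = exp(1.86).
= 6.4237.

6.4237


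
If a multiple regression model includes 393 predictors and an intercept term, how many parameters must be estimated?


Total coefficients = number of predictors + 1 (for the intercept).
= 393 + 1 = 394.

394


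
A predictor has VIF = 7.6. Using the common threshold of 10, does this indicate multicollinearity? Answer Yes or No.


The threshold is 10.
VIF = 7.6 is < 10.
Multicollinearity indication: No.

No


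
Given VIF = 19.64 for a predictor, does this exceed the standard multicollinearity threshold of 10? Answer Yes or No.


Compare VIF = 19.64 to the threshold of 10.
19.64 >= 10, so the answer is Yes.

Yes


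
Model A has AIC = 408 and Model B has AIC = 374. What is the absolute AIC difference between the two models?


Absolute difference = |408 - 374| = 34.
The model with lower AIC (B) is preferred.

34


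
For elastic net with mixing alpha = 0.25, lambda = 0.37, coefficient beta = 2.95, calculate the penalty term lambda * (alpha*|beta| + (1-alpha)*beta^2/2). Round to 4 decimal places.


Compute:
L1 = 0.25 * 2.95 = 0.7375.
L2 = 0.75 * 2.95^2 / 2 = 3.2634.
Penalty = 0.37 * (0.7375 + 3.2634) = 1.4803.

1.4803


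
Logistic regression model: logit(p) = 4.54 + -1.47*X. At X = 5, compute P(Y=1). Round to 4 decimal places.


z = 4.54 + -1.47 * 5 = -2.8100.
Sigmoid: P = 1 / (1 + exp(2.8100)) = 0.0568.

0.0568


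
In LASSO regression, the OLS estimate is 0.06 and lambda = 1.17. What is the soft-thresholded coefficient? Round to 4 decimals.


|beta_OLS| = 0.06.
lambda = 1.17.
Since |beta| <= lambda, the coefficient is set to 0.
Result = 0.0000.

0.0000


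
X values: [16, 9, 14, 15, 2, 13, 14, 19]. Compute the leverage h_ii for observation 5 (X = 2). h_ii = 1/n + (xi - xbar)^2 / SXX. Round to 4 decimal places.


n = 8, xbar = 12.7500.
SXX = sum((xi - xbar)^2) = 187.5000.
h = 1/8 + (2 - 12.7500)^2 / 187.5000 = 0.7413.

0.7413


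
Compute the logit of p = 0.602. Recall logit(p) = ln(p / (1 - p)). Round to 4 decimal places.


Compute the odds: 0.602/0.398 = 1.5126.
Take the natural log: ln(1.5126) = 0.4138.

0.4138


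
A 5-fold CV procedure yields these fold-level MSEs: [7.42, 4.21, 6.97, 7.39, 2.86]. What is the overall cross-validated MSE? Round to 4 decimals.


Add all fold MSEs: 28.8500.
Divide by k = 5: 28.8500/5 = 5.7700.

5.7700


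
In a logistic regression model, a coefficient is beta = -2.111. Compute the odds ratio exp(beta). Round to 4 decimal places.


Odds ratio = exp(beta) = exp(-2.111).
= 0.1211.

0.1211


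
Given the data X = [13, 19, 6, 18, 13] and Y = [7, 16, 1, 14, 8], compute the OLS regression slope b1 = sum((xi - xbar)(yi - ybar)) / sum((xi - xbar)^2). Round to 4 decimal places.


First compute the means: xbar = 13.8000, ybar = 9.2000.
Then S_xx = sum((xi - xbar)^2) = 106.8000.
S_xy = sum((xi - xbar)(yi - ybar)) = 122.2000.
b1 = S_xy / S_xx = 122.2000 / 106.8000 = 1.1442.

1.1442


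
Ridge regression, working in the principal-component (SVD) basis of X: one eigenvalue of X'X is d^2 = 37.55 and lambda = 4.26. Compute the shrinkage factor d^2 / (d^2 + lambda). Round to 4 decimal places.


Compute the denominator: 37.55 + 4.26 = 41.8100.
Shrinkage factor = 37.55 / 41.8100 = 0.8981.

0.8981


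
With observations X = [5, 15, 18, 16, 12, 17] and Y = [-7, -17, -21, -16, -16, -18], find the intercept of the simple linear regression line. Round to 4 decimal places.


The slope is b1 = -0.9390.
Sample means are xbar = 13.8333 and ybar = -15.8333.
Intercept: b0 = -15.8333 - (-0.9390)(13.8333) = -2.8433.

-2.8433


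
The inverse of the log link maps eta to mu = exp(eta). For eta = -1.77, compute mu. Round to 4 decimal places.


Apply the inverse link:
mu = e^-1.77 = 0.1703.

0.1703


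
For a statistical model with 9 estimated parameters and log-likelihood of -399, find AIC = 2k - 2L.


Compute:
2k = 2*9 = 18.
-2*loglik = -2*(-399) = 798.
AIC = 18 + 798 = 816.

816


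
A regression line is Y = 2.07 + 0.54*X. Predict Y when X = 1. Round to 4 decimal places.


Predicted value:
Y = 2.07 + (0.54)(1) = 2.07 + 0.5400 = 2.6100.

2.6100


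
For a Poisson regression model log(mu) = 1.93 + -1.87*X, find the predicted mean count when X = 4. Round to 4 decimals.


Linear predictor: eta = 1.93 + (-1.87)(4) = -5.5500.
Expected count: mu = exp(-5.5500) = 0.0039.

0.0039


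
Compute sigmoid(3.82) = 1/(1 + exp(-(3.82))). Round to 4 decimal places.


Compute exp(-3.8200) = 0.0219.
Sigmoid = 1 / (1 + 0.0219) = 1 / 1.0219 = 0.9785.

0.9785


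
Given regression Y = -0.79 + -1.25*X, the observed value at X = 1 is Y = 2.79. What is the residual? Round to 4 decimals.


Compute yhat = -0.79 + (-1.25)(1) = -2.0400.
Residual = actual - predicted = 2.79 - -2.0400 = 4.8300.

4.8300


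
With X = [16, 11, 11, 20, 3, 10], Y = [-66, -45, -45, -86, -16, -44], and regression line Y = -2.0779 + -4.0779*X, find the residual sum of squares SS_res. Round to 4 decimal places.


Compute predicted values, then residuals = yi - yhat_i.
Residuals: [1.3243, 1.9348, 1.9348, -2.3641, -1.6884, -1.1431].
SSres = sum(residual^2) = 18.9870.

18.9870


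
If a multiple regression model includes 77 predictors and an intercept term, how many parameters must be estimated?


Each predictor gets one coefficient, plus one intercept.
Total parameters = 77 + 1 = 78.

78


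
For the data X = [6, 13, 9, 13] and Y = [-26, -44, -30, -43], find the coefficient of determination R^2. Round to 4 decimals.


The fitted line is Y = -8.8345 + -2.6259*X.
SSres = 9.1367, SStot = 248.7500.
R^2 = 1 - SSres/SStot = 0.9633.

0.9633


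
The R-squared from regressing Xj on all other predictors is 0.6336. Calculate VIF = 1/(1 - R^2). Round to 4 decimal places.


VIF = 1 / (1 - 0.6336).
= 1 / 0.3664 = 2.7293.

2.7293


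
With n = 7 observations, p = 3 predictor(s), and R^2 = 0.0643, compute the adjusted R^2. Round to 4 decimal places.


Adjusted R^2 = 1 - (1 - R^2) * (n-1)/(n-p-1).
(1 - R^2) = 0.9357.
(n-1)/(n-p-1) = 6/3.
(1 - R^2) * (n-1) = 0.9357 * 6 = 5.6142.
Divide by (n-p-1): 5.6142 / 3 = 1.8714.
Adj R^2 = 1 - 1.8714 = -0.8714.

-0.8714


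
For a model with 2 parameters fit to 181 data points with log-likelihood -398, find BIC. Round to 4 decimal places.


k * ln(n) = 2 * ln(181) = 2 * 5.198497 = 10.396994.
-2 * loglik = -2 * (-398) = 796.
BIC = 10.396994 + 796 = 806.396994, which rounds to 806.3970.

806.3970


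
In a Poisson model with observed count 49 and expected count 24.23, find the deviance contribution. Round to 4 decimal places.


First: ln(49/24.23) = 0.704229.
Then: 49 * 0.704229 = 34.507221.
y - mu = 49 - 24.23 = 24.77.
D = 2(34.507221 - 24.77) = 19.474442, which rounds to 19.4744.

19.4744


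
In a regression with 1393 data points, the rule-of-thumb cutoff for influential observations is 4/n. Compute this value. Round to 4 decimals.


The threshold is 4/n.
4/1393 = 0.0029.

0.0029


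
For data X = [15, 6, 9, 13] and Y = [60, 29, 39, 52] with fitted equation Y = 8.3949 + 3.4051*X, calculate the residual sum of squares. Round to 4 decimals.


For each point, residual = actual - predicted.
Residuals: [0.5286, 0.1745, -0.0408, -0.6612].
Sum of squared residuals = 0.7487.

0.7487


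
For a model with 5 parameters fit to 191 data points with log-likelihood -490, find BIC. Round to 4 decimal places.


Compute k*ln(n) = 5*ln(191) = 5*5.252273 = 26.261365.
Then -2*loglik = 980.
BIC = 26.261365 + 980 = 1006.261365, which rounds to 1006.2614.

1006.2614


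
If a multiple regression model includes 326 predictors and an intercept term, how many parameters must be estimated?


Total coefficients = number of predictors + 1 (for the intercept).
= 326 + 1 = 327.

327


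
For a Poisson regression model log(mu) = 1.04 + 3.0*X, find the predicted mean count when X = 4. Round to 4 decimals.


Linear predictor: eta = 1.04 + (3.0)(4) = 13.0400.
Expected count: mu = exp(13.0400) = 460468.6250.

460468.6250


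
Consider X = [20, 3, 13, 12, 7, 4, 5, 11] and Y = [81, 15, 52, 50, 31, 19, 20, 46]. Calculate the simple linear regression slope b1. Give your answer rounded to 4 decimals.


The sample means are xbar = 9.3750 and ybar = 39.2500.
Compute S_xx = 229.8750 and S_xy = 896.2500.
Slope b1 = S_xy / S_xx = 896.2500 / 229.8750 = 3.8989.

3.8989


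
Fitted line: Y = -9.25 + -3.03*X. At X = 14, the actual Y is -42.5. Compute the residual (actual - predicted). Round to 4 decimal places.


Compute yhat = -9.25 + (-3.03)(14) = -51.6700.
Residual = actual - predicted = -42.5 - -51.6700 = 9.1700.

9.1700


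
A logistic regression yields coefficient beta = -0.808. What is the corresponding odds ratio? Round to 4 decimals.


exp(-0.808) = 0.4457.
So the odds ratio is 0.4457.

0.4457


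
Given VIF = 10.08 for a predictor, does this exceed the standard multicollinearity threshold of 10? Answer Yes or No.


Check: VIF = 10.08 vs threshold = 10.
Since 10.08 >= 10, the answer is Yes.

Yes


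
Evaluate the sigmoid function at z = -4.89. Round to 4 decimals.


Compute exp(4.8900) = 132.9536.
Sigmoid = 1 / (1 + 132.9536) = 1 / 133.9536 = 0.0075.

0.0075


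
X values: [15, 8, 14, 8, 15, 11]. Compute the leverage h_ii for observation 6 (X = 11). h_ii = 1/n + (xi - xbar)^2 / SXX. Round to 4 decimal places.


Mean of X: xbar = 11.8333.
SXX = 54.8333.
For X = 11: h = 1/6 + (11 - 11.8333)^2/54.8333 = 0.1793.

0.1793


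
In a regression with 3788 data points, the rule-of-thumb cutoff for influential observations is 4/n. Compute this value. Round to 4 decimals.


The threshold is 4/n.
4/3788 = 0.0011.

0.0011


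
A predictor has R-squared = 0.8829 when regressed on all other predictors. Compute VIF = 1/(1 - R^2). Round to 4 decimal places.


VIF = 1 / (1 - 0.8829).
= 1 / 0.1171 = 8.5397.

8.5397


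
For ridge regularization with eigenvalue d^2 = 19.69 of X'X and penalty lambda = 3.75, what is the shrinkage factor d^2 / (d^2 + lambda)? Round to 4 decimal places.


Denominator = d^2 + lambda = 19.69 + 3.75 = 23.4400.
Shrinkage = 19.69 / 23.4400 = 0.8400.

0.8400


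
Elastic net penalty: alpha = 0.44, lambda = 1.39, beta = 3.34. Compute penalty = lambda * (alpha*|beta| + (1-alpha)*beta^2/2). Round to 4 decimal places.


Compute:
L1 = 0.44 * 3.34 = 1.4696.
L2 = 0.56 * 3.34^2 / 2 = 3.1236.
Penalty = 1.39 * (1.4696 + 3.1236) = 6.3845.

6.3845


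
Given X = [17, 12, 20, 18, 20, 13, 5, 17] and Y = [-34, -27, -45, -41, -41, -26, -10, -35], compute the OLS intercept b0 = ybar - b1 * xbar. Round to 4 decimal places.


First find the slope: b1 = -2.1908.
Means: xbar = 15.2500, ybar = -32.3750.
b0 = ybar - b1 * xbar = -32.3750 - -2.1908 * 15.2500 = 1.0348.

1.0348


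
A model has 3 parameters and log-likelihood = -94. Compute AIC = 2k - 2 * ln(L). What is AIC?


AIC = 2*3 - 2*(-94).
= 6 + 188 = 194.

194


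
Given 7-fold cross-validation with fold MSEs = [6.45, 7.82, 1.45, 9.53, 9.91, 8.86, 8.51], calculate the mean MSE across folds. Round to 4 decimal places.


Add all fold MSEs: 52.5300.
Divide by k = 7: 52.5300/7 = 7.5043.

7.5043


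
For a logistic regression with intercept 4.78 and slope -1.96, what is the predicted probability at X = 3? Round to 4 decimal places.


z = 4.78 + -1.96 * 3 = -1.1000.
Sigmoid: P = 1 / (1 + exp(1.1000)) = 0.2497.

0.2497


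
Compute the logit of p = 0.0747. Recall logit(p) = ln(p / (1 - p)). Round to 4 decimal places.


The odds are p/(1-p) = 0.0747 / 0.9253 = 0.0807.
logit(p) = ln(0.0807) = -2.5166.

-2.5166


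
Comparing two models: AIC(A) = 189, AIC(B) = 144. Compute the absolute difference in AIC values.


Absolute difference = |189 - 144| = 45.
The model with lower AIC (B) is preferred.

45


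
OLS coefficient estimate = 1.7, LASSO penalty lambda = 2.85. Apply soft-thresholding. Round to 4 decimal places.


Check: |1.7| = 1.7 vs lambda = 2.85.
Since |beta| <= lambda, the coefficient is set to 0.
Soft-thresholded coefficient = 0.0000.

0.0000


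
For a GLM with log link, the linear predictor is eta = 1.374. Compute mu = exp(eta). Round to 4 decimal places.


The inverse log link gives:
mu = exp(1.374) = 3.9511.

3.9511


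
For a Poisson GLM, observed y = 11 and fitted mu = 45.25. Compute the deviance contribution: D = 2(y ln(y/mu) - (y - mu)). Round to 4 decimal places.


Compute y*ln(y/mu) = 11*ln(11/45.25) = 11*-1.414307 = -15.557377.
y - mu = -34.25.
D = 2*(-15.557377 - (-34.25)) = 37.385246, which rounds to 37.3852.

37.3852


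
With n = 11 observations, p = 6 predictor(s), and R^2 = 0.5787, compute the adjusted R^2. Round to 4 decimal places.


Using the formula:
(1 - 0.5787) = 0.4213.
Multiply by 10/4: 0.4213 * 10 = 4.2130, then 4.2130 / 4 = 1.0533.
Adj R^2 = 1 - 1.0533 = -0.0533.

-0.0533


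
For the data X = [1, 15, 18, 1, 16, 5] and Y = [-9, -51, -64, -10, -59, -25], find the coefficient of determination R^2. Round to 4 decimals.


Fit the OLS line: b0 = -7.0560, b1 = -3.1369.
SSres = 19.5399.
SStot = 3063.3333.
R^2 = 1 - 19.5399/3063.3333 = 0.9936.

0.9936


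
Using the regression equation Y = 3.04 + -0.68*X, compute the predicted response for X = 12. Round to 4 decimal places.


Substitute X = 12 into the equation:
Y = 3.04 + -0.68 * 12 = 3.04 + -8.1600 = -5.1200.

-5.1200


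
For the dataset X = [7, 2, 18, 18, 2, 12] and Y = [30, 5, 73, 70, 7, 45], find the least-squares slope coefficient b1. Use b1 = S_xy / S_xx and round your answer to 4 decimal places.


First compute the means: xbar = 9.8333, ybar = 38.3333.
Then S_xx = sum((xi - xbar)^2) = 268.8333.
S_xy = sum((xi - xbar)(yi - ybar)) = 1086.3333.
b1 = S_xy / S_xx = 1086.3333 / 268.8333 = 4.0409.

4.0409


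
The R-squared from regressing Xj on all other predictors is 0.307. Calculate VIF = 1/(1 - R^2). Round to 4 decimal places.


Denominator: 1 - 0.307 = 0.693.
VIF = 1 / 0.693 = 1.4430.

1.4430


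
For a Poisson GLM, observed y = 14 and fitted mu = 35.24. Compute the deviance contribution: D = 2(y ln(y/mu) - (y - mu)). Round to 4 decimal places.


Compute y*ln(y/mu) = 14*ln(14/35.24) = 14*-0.923124 = -12.923736.
y - mu = -21.24.
D = 2*(-12.923736 - (-21.24)) = 16.632528, which rounds to 16.6325.

16.6325


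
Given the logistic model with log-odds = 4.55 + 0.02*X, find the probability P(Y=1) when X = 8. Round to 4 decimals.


z = 4.55 + 0.02 * 8 = 4.7100.
Sigmoid: P = 1 / (1 + exp(-4.7100)) = 0.9911.

0.9911


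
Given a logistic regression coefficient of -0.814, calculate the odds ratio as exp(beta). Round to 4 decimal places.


Odds ratio = exp(beta) = exp(-0.814).
= 0.4431.

0.4431


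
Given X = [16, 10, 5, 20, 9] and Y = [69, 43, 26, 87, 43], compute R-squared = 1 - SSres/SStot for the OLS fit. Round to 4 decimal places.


Fit the OLS line: b0 = 5.0085, b1 = 4.0493.
SSres = 10.8549.
SStot = 2339.2000.
R^2 = 1 - 10.8549/2339.2000 = 0.9954.

0.9954


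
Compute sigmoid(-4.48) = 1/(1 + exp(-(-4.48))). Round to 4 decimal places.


Compute exp(4.4800) = 88.2347.
Sigmoid = 1 / (1 + 88.2347) = 1 / 89.2347 = 0.0112.

0.0112


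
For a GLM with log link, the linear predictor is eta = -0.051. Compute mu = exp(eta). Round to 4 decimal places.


The inverse log link gives:
mu = exp(-0.051) = 0.9503.

0.9503


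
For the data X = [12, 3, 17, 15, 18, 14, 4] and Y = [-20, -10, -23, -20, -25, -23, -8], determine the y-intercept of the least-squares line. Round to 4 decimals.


First find the slope: b1 = -1.0757.
Means: xbar = 11.8571, ybar = -18.4286.
b0 = ybar - b1 * xbar = -18.4286 - -1.0757 * 11.8571 = -5.6736.

-5.6736


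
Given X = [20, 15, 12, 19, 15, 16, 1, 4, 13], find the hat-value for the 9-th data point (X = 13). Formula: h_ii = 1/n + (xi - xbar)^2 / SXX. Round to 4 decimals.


Mean of X: xbar = 12.7778.
SXX = 327.5556.
For X = 13: h = 1/9 + (13 - 12.7778)^2/327.5556 = 0.1113.

0.1113


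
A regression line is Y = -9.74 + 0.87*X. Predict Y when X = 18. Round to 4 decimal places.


Substitute X = 18 into the equation:
Y = -9.74 + 0.87 * 18 = -9.74 + 15.6600 = 5.9200.

5.9200


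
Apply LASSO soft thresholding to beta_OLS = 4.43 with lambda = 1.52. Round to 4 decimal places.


|beta_OLS| = 4.43.
lambda = 1.52.
Since |beta| > lambda, coefficient = sign(beta)*(|beta| - lambda) = 2.9100.
Result = 2.9100.

2.9100


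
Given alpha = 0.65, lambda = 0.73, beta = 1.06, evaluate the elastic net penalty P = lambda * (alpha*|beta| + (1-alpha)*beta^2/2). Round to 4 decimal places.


alpha * |beta| = 0.65 * 1.06 = 0.6890.
(1-alpha) * beta^2/2 = 0.35 * 1.1236/2 = 0.1966.
Total = 0.73 * (0.6890 + 0.1966) = 0.6465.

0.6465


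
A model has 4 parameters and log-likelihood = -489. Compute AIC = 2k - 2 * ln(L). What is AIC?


Compute:
2k = 2*4 = 8.
-2*loglik = -2*(-489) = 978.
AIC = 8 + 978 = 986.

986


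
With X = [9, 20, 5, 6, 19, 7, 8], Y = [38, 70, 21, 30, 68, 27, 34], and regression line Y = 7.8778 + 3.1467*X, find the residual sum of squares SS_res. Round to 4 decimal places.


Compute predicted values, then residuals = yi - yhat_i.
Residuals: [1.8019, -0.8118, -2.6113, 3.2420, 0.3349, -2.9047, 0.9486].
SSres = sum(residual^2) = 30.6846.

30.6846


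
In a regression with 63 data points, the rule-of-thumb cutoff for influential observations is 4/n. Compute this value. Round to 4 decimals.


Using the rule of thumb:
Threshold = 4 / 63 = 0.0635.

0.0635


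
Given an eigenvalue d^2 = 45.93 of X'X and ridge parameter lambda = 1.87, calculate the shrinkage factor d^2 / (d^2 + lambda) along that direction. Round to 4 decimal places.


Compute the denominator: 45.93 + 1.87 = 47.8000.
Shrinkage factor = 45.93 / 47.8000 = 0.9609.

0.9609


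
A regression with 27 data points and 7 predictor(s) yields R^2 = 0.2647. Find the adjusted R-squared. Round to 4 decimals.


Adjusted R^2 = 1 - (1 - R^2) * (n-1)/(n-p-1).
(1 - R^2) = 0.7353.
(n-1)/(n-p-1) = 26/19.
(1 - R^2) * (n-1) = 0.7353 * 26 = 19.1178.
Divide by (n-p-1): 19.1178 / 19 = 1.0062.
Adj R^2 = 1 - 1.0062 = -0.0062.

-0.0062


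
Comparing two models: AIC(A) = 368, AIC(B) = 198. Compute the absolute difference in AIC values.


Absolute difference = |368 - 198| = 170.
The model with lower AIC (B) is preferred.

170


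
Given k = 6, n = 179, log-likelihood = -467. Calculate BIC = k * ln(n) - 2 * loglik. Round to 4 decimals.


k * ln(n) = 6 * ln(179) = 6 * 5.187386 = 31.124316.
-2 * loglik = -2 * (-467) = 934.
BIC = 31.124316 + 934 = 965.124316, which rounds to 965.1243.

965.1243


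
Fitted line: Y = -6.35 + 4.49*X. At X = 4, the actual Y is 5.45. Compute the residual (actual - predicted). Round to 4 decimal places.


Fitted value at X = 4 is yhat = -6.35 + 4.49*4 = 11.6100.
Residual = 5.45 - 11.6100 = -6.1600.

-6.1600


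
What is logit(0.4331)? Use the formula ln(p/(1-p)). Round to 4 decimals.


1 - p = 0.5669.
p/(1-p) = 0.7640.
logit = ln(0.7640) = -0.2692.

-0.2692


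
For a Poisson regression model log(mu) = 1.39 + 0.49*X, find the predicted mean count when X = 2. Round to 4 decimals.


eta = 1.39 + 0.49 * 2 = 2.3700.
mu = exp(2.3700) = 10.6974.

10.6974


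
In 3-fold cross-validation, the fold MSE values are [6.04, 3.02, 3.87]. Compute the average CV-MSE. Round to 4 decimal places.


Add all fold MSEs: 12.9300.
Divide by k = 3: 12.9300/3 = 4.3100.

4.3100


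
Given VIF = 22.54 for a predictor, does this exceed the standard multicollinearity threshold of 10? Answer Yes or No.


Compare VIF = 22.54 to the threshold of 10.
22.54 >= 10, so the answer is Yes.

Yes


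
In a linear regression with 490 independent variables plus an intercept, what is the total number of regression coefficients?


Total coefficients = number of predictors + 1 (for the intercept).
= 490 + 1 = 491.

491


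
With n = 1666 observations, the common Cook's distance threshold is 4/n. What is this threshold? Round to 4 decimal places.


Cook's distance cutoff = 4/n = 4/1666.
= 0.0024.

0.0024


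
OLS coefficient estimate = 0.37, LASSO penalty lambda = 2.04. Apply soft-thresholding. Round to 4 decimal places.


Check: |0.37| = 0.37 vs lambda = 2.04.
Since |beta| <= lambda, the coefficient is set to 0.
Soft-thresholded coefficient = 0.0000.

0.0000


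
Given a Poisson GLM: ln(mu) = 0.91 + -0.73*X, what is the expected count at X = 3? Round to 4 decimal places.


Linear predictor: eta = 0.91 + (-0.73)(3) = -1.2800.
Expected count: mu = exp(-1.2800) = 0.2780.

0.2780


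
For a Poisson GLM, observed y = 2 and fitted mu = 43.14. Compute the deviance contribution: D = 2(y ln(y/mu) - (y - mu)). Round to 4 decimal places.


First: ln(2/43.14) = -3.071303.
Then: 2 * -3.071303 = -6.142606.
y - mu = 2 - 43.14 = -41.14.
D = 2(-6.142606 - -41.14) = 69.994788, which rounds to 69.9948.

69.9948


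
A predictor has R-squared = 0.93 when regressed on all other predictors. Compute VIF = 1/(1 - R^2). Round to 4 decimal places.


Denominator: 1 - 0.93 = 0.07.
VIF = 1 / 0.07 = 14.2857.

14.2857


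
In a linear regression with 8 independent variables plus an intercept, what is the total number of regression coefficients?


Including the intercept, the model has 8 predictor coefficients + 1 intercept.
Total = 9.

9


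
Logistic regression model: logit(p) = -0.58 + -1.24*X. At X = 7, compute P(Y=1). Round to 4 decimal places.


Linear predictor: z = -0.58 + -1.24 * 7 = -9.2600.
P = 1/(1 + exp(9.2600)) = 1/(1 + 10509.1333) = 0.0001.

0.0001


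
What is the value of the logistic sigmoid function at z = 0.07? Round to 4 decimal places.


exp(-0.0700) = 0.9324.
1 + exp(-z) = 1.9324.
sigmoid = 1/1.9324 = 0.5175.

0.5175


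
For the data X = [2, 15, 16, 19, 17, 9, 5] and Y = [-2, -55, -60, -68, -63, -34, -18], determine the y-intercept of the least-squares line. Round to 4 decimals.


Compute b1 = -3.8576 from the OLS formula.
With xbar = 11.8571 and ybar = -42.8571, the intercept is:
b0 = -42.8571 - -3.8576 * 11.8571 = 2.8832.

2.8832


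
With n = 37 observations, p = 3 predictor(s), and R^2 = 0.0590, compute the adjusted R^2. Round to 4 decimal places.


Using the formula:
(1 - 0.0590) = 0.9410.
Multiply by 36/33: 0.9410 * 36 = 33.8760, then 33.8760 / 33 = 1.0265.
Adj R^2 = 1 - 1.0265 = -0.0265.

-0.0265


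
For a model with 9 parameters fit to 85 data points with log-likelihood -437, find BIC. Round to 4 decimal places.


Compute k*ln(n) = 9*ln(85) = 9*4.442651 = 39.983859.
Then -2*loglik = 874.
BIC = 39.983859 + 874 = 913.983859, which rounds to 913.9839.

913.9839


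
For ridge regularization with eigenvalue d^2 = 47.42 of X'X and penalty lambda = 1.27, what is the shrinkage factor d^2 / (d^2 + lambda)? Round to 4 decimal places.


Compute the denominator: 47.42 + 1.27 = 48.6900.
Shrinkage factor = 47.42 / 48.6900 = 0.9739.

0.9739


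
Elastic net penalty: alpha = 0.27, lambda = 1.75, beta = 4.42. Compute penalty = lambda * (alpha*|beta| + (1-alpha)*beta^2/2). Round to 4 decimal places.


L1 component = 0.27 * |4.42| = 1.1934.
L2 component = 0.73 * 4.42^2 / 2 = 7.1308.
Penalty = 1.75 * (1.1934 + 7.1308) = 1.75 * 8.3242 = 14.5673.

14.5673


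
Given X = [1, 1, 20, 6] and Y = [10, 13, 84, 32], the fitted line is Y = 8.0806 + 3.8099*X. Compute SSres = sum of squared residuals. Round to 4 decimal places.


Compute predicted values, then residuals = yi - yhat_i.
Residuals: [-1.8905, 1.1095, -0.2786, 1.0600].
SSres = sum(residual^2) = 6.0062.

6.0062


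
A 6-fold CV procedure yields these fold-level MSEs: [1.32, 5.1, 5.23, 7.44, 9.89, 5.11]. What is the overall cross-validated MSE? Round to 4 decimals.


Sum of fold MSEs = 34.0900.
Average = 34.0900 / 6 = 5.6817.

5.6817


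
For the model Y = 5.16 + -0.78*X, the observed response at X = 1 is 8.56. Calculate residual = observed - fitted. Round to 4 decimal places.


Predicted = 5.16 + -0.78 * 1 = 4.3800.
Residual = 8.56 - 4.3800 = 4.1800.

4.1800


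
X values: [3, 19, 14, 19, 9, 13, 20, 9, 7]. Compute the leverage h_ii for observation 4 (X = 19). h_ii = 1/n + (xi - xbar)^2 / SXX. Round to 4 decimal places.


Mean of X: xbar = 12.5556.
SXX = 288.2222.
For X = 19: h = 1/9 + (19 - 12.5556)^2/288.2222 = 0.2552.

0.2552


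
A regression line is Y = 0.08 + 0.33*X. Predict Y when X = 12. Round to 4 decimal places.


Plug X = 12 into Y = 0.08 + 0.33*X:
Y = 0.08 + 3.9600 = 4.0400.

4.0400


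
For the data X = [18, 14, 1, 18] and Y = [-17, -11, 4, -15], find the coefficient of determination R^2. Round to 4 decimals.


The fitted line is Y = 5.2259 + -1.1746*X.
SSres = 2.0642, SStot = 270.7500.
R^2 = 1 - SSres/SStot = 0.9924.

0.9924


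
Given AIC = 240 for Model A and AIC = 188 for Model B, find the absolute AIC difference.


Compute |240 - 188| = 52.
Model B has the smaller AIC.

52


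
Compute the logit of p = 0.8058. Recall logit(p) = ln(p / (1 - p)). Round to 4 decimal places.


1 - p = 0.1942.
p/(1-p) = 4.1493.
logit = ln(4.1493) = 1.4229.

1.4229


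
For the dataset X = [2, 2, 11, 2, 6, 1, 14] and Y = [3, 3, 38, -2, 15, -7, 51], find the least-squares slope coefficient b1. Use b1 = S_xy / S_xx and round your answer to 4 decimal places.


The sample means are xbar = 5.4286 and ybar = 14.4286.
Compute S_xx = 159.7143 and S_xy = 674.7143.
Slope b1 = S_xy / S_xx = 674.7143 / 159.7143 = 4.2245.

4.2245


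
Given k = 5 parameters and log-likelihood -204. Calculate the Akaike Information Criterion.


AIC = 2k - 2*loglik = 2(5) - 2(-204).
= 10 + 408 = 418.

418


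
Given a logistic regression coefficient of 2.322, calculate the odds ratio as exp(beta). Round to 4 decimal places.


Odds ratio = exp(beta) = exp(2.322).
= 10.1960.

10.1960


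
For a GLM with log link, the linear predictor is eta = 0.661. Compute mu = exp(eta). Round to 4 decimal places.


Apply the inverse link:
mu = e^0.661 = 1.9367.

1.9367


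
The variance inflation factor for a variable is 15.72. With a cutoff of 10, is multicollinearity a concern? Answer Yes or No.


Check: VIF = 15.72 vs threshold = 10.
Since 15.72 >= 10, the answer is Yes.

Yes


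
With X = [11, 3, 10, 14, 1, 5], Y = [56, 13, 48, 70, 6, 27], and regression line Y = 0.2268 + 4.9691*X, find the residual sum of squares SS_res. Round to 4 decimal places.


Compute predicted values, then residuals = yi - yhat_i.
Residuals: [1.1131, -2.1341, -1.9178, 0.2058, 0.8041, 1.9277].
SSres = sum(residual^2) = 13.8763.

13.8763


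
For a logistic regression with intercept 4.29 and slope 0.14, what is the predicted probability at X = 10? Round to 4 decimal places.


Compute z = 4.29 + (0.14)(10) = 5.6900.
exp(-z) = 0.0034.
P = 1/(1 + 0.0034) = 0.9966.

0.9966


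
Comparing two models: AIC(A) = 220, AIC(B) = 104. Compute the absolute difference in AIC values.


Compute |220 - 104| = 116.
Model B has the smaller AIC.

116


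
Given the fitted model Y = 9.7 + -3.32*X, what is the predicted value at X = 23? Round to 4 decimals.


Substitute X = 23 into the equation:
Y = 9.7 + -3.32 * 23 = 9.7 + -76.3600 = -66.6600.

-66.6600


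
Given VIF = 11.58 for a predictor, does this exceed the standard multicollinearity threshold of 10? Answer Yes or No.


Check: VIF = 11.58 vs threshold = 10.
Since 11.58 >= 10, the answer is Yes.

Yes


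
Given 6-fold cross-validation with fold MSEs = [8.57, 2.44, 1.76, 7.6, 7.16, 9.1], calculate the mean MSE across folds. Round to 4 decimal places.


Sum of fold MSEs = 36.6300.
Average = 36.6300 / 6 = 6.1050.

6.1050


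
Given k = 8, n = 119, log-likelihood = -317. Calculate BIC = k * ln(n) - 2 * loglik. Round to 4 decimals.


Compute k*ln(n) = 8*ln(119) = 8*4.779123 = 38.232984.
Then -2*loglik = 634.
BIC = 38.232984 + 634 = 672.232984, which rounds to 672.2330.

672.2330


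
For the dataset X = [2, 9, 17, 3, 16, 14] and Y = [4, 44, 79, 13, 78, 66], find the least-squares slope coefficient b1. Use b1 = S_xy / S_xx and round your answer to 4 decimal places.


Calculate xbar = 10.1667, ybar = 47.3333.
S_xx = 214.8333, S_xy = 1070.6667.
Using b1 = S_xy / S_xx = 1070.6667 / 214.8333, we get b1 = 4.9837.

4.9837


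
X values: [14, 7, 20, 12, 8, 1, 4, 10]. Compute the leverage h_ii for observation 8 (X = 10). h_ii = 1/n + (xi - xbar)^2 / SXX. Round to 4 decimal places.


Mean of X: xbar = 9.5000.
SXX = 248.0000.
For X = 10: h = 1/8 + (10 - 9.5000)^2/248.0000 = 0.1260.

0.1260


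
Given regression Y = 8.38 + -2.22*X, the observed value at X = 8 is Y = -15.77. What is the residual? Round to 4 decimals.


Predicted = 8.38 + -2.22 * 8 = -9.3800.
Residual = -15.77 - -9.3800 = -6.3900.

-6.3900


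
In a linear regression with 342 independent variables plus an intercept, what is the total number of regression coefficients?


Including the intercept, the model has 342 predictor coefficients + 1 intercept.
Total = 343.

343


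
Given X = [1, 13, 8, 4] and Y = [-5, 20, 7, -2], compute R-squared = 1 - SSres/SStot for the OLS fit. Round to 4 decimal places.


The fitted line is Y = -8.8827 + 2.1358*X.
SSres = 8.5062, SStot = 378.0000.
R^2 = 1 - SSres/SStot = 0.9775.

0.9775


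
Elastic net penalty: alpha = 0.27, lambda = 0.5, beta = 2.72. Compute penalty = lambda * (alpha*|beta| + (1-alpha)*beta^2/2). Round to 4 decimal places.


Compute:
L1 = 0.27 * 2.72 = 0.7344.
L2 = 0.73 * 2.72^2 / 2 = 2.7004.
Penalty = 0.5 * (0.7344 + 2.7004) = 1.7174.

1.7174


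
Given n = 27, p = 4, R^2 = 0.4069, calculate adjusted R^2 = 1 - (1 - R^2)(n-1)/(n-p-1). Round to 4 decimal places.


Adjusted R^2 = 1 - (1 - R^2) * (n-1)/(n-p-1).
(1 - R^2) = 0.5931.
(n-1)/(n-p-1) = 26/22.
(1 - R^2) * (n-1) = 0.5931 * 26 = 15.4206.
Divide by (n-p-1): 15.4206 / 22 = 0.7009.
Adj R^2 = 1 - 0.7009 = 0.2991.

0.2991


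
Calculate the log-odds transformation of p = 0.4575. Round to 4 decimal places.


The odds are p/(1-p) = 0.4575 / 0.5425 = 0.8433.
logit(p) = ln(0.8433) = -0.1704.

-0.1704


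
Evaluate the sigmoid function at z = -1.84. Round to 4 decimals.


Compute exp(1.8400) = 6.2965.
Sigmoid = 1 / (1 + 6.2965) = 1 / 7.2965 = 0.1371.

0.1371


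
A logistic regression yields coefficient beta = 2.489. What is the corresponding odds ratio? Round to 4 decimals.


The odds ratio is computed as:
OR = e^(2.489) = 12.0492.

12.0492


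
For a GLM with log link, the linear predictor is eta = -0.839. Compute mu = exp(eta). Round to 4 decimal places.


mu = exp(eta) = exp(-0.839).
= 0.4321.

0.4321


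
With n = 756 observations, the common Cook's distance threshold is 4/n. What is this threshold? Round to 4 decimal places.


Cook's distance cutoff = 4/n = 4/756.
= 0.0053.

0.0053


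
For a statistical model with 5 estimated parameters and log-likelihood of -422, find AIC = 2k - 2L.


AIC = 2k - 2*loglik = 2(5) - 2(-422).
= 10 + 844 = 854.

854


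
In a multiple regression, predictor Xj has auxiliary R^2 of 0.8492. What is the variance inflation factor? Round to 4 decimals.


Using VIF = 1/(1 - R^2_j):
1 - 0.8492 = 0.1508.
VIF = 6.6313.

6.6313


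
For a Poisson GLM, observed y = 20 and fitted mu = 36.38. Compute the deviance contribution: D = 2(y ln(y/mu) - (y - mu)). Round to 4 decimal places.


First: ln(20/36.38) = -0.598287.
Then: 20 * -0.598287 = -11.965740.
y - mu = 20 - 36.38 = -16.38.
D = 2(-11.965740 - -16.38) = 8.828520, which rounds to 8.8285.

8.8285


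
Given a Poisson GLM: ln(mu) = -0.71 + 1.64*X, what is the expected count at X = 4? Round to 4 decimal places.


eta = -0.71 + 1.64 * 4 = 5.8500.
mu = exp(5.8500) = 347.2344.

347.2344


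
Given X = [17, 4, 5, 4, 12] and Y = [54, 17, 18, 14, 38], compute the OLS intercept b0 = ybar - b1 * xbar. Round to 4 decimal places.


The slope is b1 = 2.9417.
Sample means are xbar = 8.4000 and ybar = 28.2000.
Intercept: b0 = 28.2000 - (2.9417)(8.4000) = 3.4898.

3.4898


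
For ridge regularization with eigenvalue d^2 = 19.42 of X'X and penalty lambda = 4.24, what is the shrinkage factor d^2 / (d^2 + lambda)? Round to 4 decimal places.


d^2 + lambda = 19.42 + 4.24 = 23.6600.
Shrinkage factor = 19.42/23.6600 = 0.8208.

0.8208


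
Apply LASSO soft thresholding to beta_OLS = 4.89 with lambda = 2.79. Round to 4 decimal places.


|beta_OLS| = 4.89.
lambda = 2.79.
Since |beta| > lambda, coefficient = sign(beta)*(|beta| - lambda) = 2.1000.
Result = 2.1000.

2.1000


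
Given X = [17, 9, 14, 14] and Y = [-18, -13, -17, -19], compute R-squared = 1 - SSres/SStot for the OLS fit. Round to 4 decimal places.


Fit the OLS line: b0 = -7.5455, b1 = -0.6818.
SSres = 5.4091.
SStot = 20.7500.
R^2 = 1 - 5.4091/20.7500 = 0.7393.

0.7393


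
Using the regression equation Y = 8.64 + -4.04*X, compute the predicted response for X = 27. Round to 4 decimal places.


Plug X = 27 into Y = 8.64 + -4.04*X:
Y = 8.64 + -109.0800 = -100.4400.

-100.4400


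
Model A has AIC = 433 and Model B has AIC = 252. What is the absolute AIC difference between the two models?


|AIC_A - AIC_B| = |433 - 252| = 181.
Model B is preferred (lower AIC).

181


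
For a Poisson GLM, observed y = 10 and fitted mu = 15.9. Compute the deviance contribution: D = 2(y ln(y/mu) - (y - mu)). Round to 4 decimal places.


First: ln(10/15.9) = -0.463734.
Then: 10 * -0.463734 = -4.637340.
y - mu = 10 - 15.9 = -5.9.
D = 2(-4.637340 - -5.9) = 2.525320, which rounds to 2.5253.

2.5253


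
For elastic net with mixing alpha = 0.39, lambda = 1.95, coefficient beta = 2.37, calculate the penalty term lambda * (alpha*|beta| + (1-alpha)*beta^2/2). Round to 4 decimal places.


L1 component = 0.39 * |2.37| = 0.9243.
L2 component = 0.61 * 2.37^2 / 2 = 1.7132.
Penalty = 1.95 * (0.9243 + 1.7132) = 1.95 * 2.6375 = 5.1430.

5.1430


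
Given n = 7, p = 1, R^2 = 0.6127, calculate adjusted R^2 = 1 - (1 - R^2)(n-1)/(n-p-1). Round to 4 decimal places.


Adjusted R^2 = 1 - (1 - R^2) * (n-1)/(n-p-1).
(1 - R^2) = 0.3873.
(n-1)/(n-p-1) = 6/5.
(1 - R^2) * (n-1) = 0.3873 * 6 = 2.3238.
Divide by (n-p-1): 2.3238 / 5 = 0.4648.
Adj R^2 = 1 - 0.4648 = 0.5352.

0.5352


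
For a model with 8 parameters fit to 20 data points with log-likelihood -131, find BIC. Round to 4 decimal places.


k * ln(n) = 8 * ln(20) = 8 * 2.995732 = 23.965856.
-2 * loglik = -2 * (-131) = 262.
BIC = 23.965856 + 262 = 285.965856, which rounds to 285.9659.

285.9659
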